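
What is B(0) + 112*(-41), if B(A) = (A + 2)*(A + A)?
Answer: -4592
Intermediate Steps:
B(A) = 2*A*(2 + A) (B(A) = (2 + A)*(2*A) = 2*A*(2 + A))
B(0) + 112*(-41) = 2*0*(2 + 0) + 112*(-41) = 2*0*2 - 4592 = 0 - 4592 = -4592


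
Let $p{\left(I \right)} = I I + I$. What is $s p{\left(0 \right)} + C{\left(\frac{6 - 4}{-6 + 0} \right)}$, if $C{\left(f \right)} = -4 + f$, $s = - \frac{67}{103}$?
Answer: $- \frac{13}{3} \approx -4.3333$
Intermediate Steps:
$s = - \frac{67}{103}$ ($s = \left(-67\right) \frac{1}{103} = - \frac{67}{103} \approx -0.65049$)
$p{\left(I \right)} = I + I^{2}$ ($p{\left(I \right)} = I^{2} + I = I + I^{2}$)
$s p{\left(0 \right)} + C{\left(\frac{6 - 4}{-6 + 0} \right)} = - \frac{67 \cdot 0 \left(1 + 0\right)}{103} - \left(4 - \frac{6 - 4}{-6 + 0}\right) = - \frac{67 \cdot 0 \cdot 1}{103} - \left(4 - \frac{2}{-6}\right) = \left(- \frac{67}{103}\right) 0 + \left(-4 + 2 \left(- \frac{1}{6}\right)\right) = 0 - \frac{13}{3} = - \frac{13}{3}$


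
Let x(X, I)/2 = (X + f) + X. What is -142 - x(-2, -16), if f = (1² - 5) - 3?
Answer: -120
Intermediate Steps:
f = -7 (f = (1 - 5) - 3 = -4 - 3 = -7)
x(X, I) = -14 + 4*X (x(X, I) = 2*((X - 7) + X) = 2*((-7 + X) + X) = 2*(-7 + 2*X) = -14 + 4*X)
-142 - x(-2, -16) = -142 - (-14 + 4*(-2)) = -142 - (-14 - 8) = -142 - 1*(-22) = -142 + 22 = -120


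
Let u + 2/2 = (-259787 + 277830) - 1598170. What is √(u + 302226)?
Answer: I*√1277902 ≈ 1130.4*I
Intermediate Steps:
u = -1580128 (u = -1 + ((-259787 + 277830) - 1598170) = -1 + (18043 - 1598170) = -1 - 1580127 = -1580128)
√(u + 302226) = √(-1580128 + 302226) = √(-1277902) = I*√1277902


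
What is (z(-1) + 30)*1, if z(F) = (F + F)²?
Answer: 34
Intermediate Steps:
z(F) = 4*F² (z(F) = (2*F)² = 4*F²)
(z(-1) + 30)*1 = (4*(-1)² + 30)*1 = (4*1 + 30)*1 = (4 + 30)*1 = 34*1 = 34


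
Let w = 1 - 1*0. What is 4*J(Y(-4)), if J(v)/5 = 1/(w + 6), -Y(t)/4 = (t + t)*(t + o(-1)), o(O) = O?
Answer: 20/7 ≈ 2.8571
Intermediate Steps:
w = 1 (w = 1 + 0 = 1)
Y(t) = -8*t*(-1 + t) (Y(t) = -4*(t + t)*(t - 1) = -4*2*t*(-1 + t) = -8*t*(-1 + t))
J(v) = 5/7 (J(v) = 5/(1 + 6) = 5/7)
4*J(Y(-4)) = 4*(5/7) = 20/7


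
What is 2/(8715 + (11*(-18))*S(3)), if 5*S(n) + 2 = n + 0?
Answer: 10/43377 ≈ 0.00023054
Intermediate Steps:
S(n) = -2/5 + n/5 (S(n) = -2/5 + (n + 0)/5 = -2/5 + n/5)
2/(8715 + (11*(-18))*S(3)) = 2/(8715 + (11*(-18))*(-2/5 + (1/5)*3)) = 2/(8715 - 198*(-2/5 + 3/5)) = 2/(8715 - 198*1/5) = 2/(8715 - 198/5) = 2/(43377/5) = (5/43377)*2 = 10/43377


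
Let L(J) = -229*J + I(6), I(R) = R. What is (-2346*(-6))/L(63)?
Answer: -204/209 ≈ -0.97608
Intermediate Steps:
L(J) = 6 - 229*J (L(J) = -229*J + 6 = 6 - 229*J)
(-2346*(-6))/L(63) = (-2346*(-6))/(6 - 229*63) = 14076/(6 - 14427) = 14076/(-14421) = 14076*(-1/14421) = -204/209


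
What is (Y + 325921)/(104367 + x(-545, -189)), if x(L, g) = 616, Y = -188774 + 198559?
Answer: 335706/104983 ≈ 3.1977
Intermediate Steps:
Y = 9785
(Y + 325921)/(104367 + x(-545, -189)) = (9785 + 325921)/(104367 + 616) = 335706/104983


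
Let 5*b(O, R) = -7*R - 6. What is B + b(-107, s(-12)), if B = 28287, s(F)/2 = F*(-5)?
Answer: 140589/5 ≈ 28118.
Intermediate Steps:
s(F) = -10*F (s(F) = 2*(F*(-5)) = 2*(-5*F) = -10*F)
b(O, R) = -6/5 - 7*R/5 (b(O, R) = (-7*R - 6)/5 = (-6 - 7*R)/5 = -6/5 - 7*R/5)
B + b(-107, s(-12)) = 28287 + (-6/5 - (-14)*(-12)) = 28287 + (-6/5 - 7/5*120) = 28287 + (-6/5 - 168) = 28287 - 846/5 = 140589/5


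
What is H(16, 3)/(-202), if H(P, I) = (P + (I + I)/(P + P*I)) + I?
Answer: -611/6464 ≈ -0.094524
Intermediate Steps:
H(P, I) = I + P + 2*I/(P + I*P) (H(P, I) = (P + (2*I)/(P + I*P)) + I = (P + 2*I/(P + I*P)) + I = I + P + 2*I/(P + I*P))
H(16, 3)/(-202) = ((16**2 + 2*3 + 3*16 + 3*16**2 + 16*3**2)/(16*(1 + 3)))/(-202) = ((1/16)*(256 + 6 + 48 + 3*256 + 16*9)/4)*(-1/202) = ((1/16)*(1/4)*(256 + 6 + 48 + 768 + 144))*(-1/202) = ((1/16)*(1/4)*1222)*(-1/202) = (611/32)*(-1/202) = -611/6464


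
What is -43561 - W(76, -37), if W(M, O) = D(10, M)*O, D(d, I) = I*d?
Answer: -15441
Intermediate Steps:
W(M, O) = 10*M*O (W(M, O) = (M*10)*O = (10*M)*O = 10*M*O)
-43561 - W(76, -37) = -43561 - 10*76*(-37) = -43561 - 1*(-28120) = -43561 + 28120 = -15441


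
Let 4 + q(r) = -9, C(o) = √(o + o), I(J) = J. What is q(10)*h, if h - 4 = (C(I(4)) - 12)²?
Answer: -2028 + 624*√2 ≈ -1145.5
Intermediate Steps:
C(o) = √2*√o (C(o) = √(2*o) = √2*√o)
q(r) = -13 (q(r) = -4 - 9 = -13)
h = 4 + (-12 + 2*√2)² (h = 4 + (√2*√4 - 12)² = 4 + (√2*2 - 12)² = 4 + (2*√2 - 12)² = 4 + (-12 + 2*√2)² ≈ 88.118)
q(10)*h = -13*(156 - 48*√2) = -2028 + 624*√2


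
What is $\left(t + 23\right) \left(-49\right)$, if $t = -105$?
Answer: $4018$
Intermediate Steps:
$\left(t + 23\right) \left(-49\right) = \left(-105 + 23\right) \left(-49\right) = \left(-82\right) \left(-49\right) = 4018$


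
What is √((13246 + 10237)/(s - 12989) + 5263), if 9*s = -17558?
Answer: √95122531463830/134459 ≈ 72.536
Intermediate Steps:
s = -17558/9 (s = (⅑)*(-17558) = -17558/9 ≈ -1950.9)
√((13246 + 10237)/(s - 12989) + 5263) = √((13246 + 10237)/(-17558/9 - 12989) + 5263) = √(23483/(-134459/9) + 5263) = √(23483*(-9/134459) + 5263) = √(-211347/134459 + 5263) = √(707446370/134459) = √95122531463830/134459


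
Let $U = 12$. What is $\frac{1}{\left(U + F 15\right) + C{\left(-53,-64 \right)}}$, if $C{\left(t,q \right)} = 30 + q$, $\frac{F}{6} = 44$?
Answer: $\frac{1}{3938} \approx 0.00025394$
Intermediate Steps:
$F = 264$ ($F = 6 \cdot 44 = 264$)
$\frac{1}{\left(U + F 15\right) + C{\left(-53,-64 \right)}} = \frac{1}{\left(12 + 264 \cdot 15\right) + \left(30 - 64\right)} = \frac{1}{\left(12 + 3960\right) - 34} = \frac{1}{3972 - 34} = \frac{1}{3938}$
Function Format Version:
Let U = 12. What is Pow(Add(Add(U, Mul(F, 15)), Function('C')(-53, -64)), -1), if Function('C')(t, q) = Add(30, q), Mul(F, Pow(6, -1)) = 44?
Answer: Rational(1, 3938) ≈ 0.00025394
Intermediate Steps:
F = 264 (F = Mul(6, 44) = 264)
Pow(Add(Add(U, Mul(F, 15)), Function('C')(-53, -64)), -1) = Pow(Add(Add(12, Mul(264, 15)), Add(30, -64)), -1) = Pow(Add(Add(12, 3960), -34), -1) = Pow(Add(3972, -34), -1) = Pow(3938, -1) = Rational(1, 3938)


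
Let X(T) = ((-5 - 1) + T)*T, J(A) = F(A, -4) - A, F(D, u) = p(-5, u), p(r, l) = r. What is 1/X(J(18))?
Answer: 1/667 ≈ 0.0014993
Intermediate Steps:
F(D, u) = -5
J(A) = -5 - A
X(T) = T*(-6 + T) (X(T) = (-6 + T)*T = T*(-6 + T))
1/X(J(18)) = 1/((-5 - 1*18)*(-6 + (-5 - 1*18))) = 1/((-5 - 18)*(-6 + (-5 - 18))) = 1/(-23*(-6 - 23)) = 1/(-23*(-29)) = 1/667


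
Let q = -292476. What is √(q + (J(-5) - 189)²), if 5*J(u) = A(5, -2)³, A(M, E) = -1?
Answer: 2*I*√1604246/5 ≈ 506.64*I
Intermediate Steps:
J(u) = -⅕ (J(u) = (⅕)*(-1)³ = (⅕)*(-1) = -⅕)
√(q + (J(-5) - 189)²) = √(-292476 + (-⅕ - 189)²) = √(-292476 + (-946/5)²) = √(-292476 + 894916/25) = √(-6416984/25) = 2*I*√1604246/5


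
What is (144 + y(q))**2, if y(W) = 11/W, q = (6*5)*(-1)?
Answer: 18567481/900 ≈ 20631.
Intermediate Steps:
q = -30 (q = 30*(-1) = -30)
(144 + y(q))**2 = (144 + 11/(-30))**2 = (144 + 11*(-1/30))**2 = (144 - 11/30)**2 = (4309/30)**2 = 18567481/900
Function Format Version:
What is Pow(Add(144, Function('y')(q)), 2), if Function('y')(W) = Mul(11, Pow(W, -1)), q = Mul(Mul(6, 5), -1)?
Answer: Rational(18567481, 900) ≈ 20631.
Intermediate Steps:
q = -30 (q = Mul(30, -1) = -30)
Pow(Add(144, Function('y')(q)), 2) = Pow(Add(144, Mul(11, Pow(-30, -1))), 2) = Pow(Add(144, Mul(11, Rational(-1, 30))), 2) = Pow(Add(144, Rational(-11, 30)), 2) = Pow(Rational(4309, 30), 2) = Rational(18567481, 900)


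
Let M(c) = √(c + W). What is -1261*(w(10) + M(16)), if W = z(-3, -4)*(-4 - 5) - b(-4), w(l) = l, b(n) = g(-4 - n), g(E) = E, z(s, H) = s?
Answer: -12610 - 1261*√43 ≈ -20879.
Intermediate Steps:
b(n) = -4 - n
W = 27 (W = -3*(-4 - 5) - (-4 - 1*(-4)) = -3*(-9) - (-4 + 4) = 27 - 1*0 = 27 + 0 = 27)
M(c) = √(27 + c) (M(c) = √(c + 27) = √(27 + c))
-1261*(w(10) + M(16)) = -1261*(10 + √(27 + 16)) = -1261*(10 + √43) = -12610 - 1261*√43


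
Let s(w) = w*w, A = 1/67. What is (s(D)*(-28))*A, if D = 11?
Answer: -3388/67 ≈ -50.567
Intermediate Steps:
A = 1/67 ≈ 0.014925
s(w) = w²
(s(D)*(-28))*A = (11²*(-28))*(1/67) = (121*(-28))*(1/67) = -3388*1/67 = -3388/67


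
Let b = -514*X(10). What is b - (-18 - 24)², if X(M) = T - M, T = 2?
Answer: 2348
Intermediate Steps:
X(M) = 2 - M
b = 4112 (b = -514*(2 - 1*10) = -514*(2 - 10) = -514*(-8) = 4112)
b - (-18 - 24)² = 4112 - (-18 - 24)² = 4112 - 1*(-42)² = 4112 - 1*1764 = 4112 - 1764 = 2348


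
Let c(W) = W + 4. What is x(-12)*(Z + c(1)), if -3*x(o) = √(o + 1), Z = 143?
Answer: -148*I*√11/3 ≈ -163.62*I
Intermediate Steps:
x(o) = -√(1 + o)/3 (x(o) = -√(o + 1)/3 = -√(1 + o)/3)
c(W) = 4 + W
x(-12)*(Z + c(1)) = (-√(1 - 12)/3)*(143 + (4 + 1)) = (-I*√11/3)*(143 + 5) = -I*√11/3*148 = -148*I*√11/3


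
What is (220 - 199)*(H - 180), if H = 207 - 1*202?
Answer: -3675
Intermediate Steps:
H = 5 (H = 207 - 202 = 5)
(220 - 199)*(H - 180) = (220 - 199)*(5 - 180) = 21*(-175) = -3675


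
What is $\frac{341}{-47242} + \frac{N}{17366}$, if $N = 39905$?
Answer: $\frac{469817551}{205101143} \approx 2.2907$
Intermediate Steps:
$\frac{341}{-47242} + \frac{N}{17366} = \frac{341}{-47242} + \frac{39905}{17366} = 341 \left(- \frac{1}{47242}\right) + 39905 \cdot \frac{1}{17366} = - \frac{341}{47242} + \frac{39905}{17366} = \frac{469817551}{205101143}$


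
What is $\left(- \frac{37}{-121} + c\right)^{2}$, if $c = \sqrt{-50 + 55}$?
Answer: $\frac{74574}{14641} + \frac{74 \sqrt{5}}{121} \approx 6.461$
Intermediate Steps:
$c = \sqrt{5} \approx 2.2361$
$\left(- \frac{37}{-121} + c\right)^{2} = \left(- \frac{37}{-121} + \sqrt{5}\right)^{2} = \left(\left(-37\right) \left(- \frac{1}{121}\right) + \sqrt{5}\right)^{2} = \left(\frac{37}{121} + \sqrt{5}\right)^{2}$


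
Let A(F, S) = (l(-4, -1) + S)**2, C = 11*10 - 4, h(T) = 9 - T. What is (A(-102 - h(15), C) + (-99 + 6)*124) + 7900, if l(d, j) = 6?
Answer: 8912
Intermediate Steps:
C = 106 (C = 110 - 4 = 106)
A(F, S) = (6 + S)**2
(A(-102 - h(15), C) + (-99 + 6)*124) + 7900 = ((6 + 106)**2 + (-99 + 6)*124) + 7900 = (112**2 - 93*124) + 7900 = (12544 - 11532) + 7900 = 1012 + 7900 = 8912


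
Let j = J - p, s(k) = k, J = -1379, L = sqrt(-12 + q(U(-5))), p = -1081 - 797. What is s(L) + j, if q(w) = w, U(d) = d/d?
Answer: 499 + I*sqrt(11) ≈ 499.0 + 3.3166*I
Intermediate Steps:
U(d) = 1
p = -1878
L = I*sqrt(11) (L = sqrt(-12 + 1) = sqrt(-11) = I*sqrt(11) ≈ 3.3166*I)
j = 499 (j = -1379 - 1*(-1878) = -1379 + 1878 = 499)
s(L) + j = I*sqrt(11) + 499 = 499 + I*sqrt(11)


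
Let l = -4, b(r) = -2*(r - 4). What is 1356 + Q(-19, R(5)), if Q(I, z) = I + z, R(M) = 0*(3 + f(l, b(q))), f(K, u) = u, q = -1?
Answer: 1337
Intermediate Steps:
b(r) = 8 - 2*r (b(r) = -2*(-4 + r) = 8 - 2*r)
R(M) = 0 (R(M) = 0*(3 + (8 - 2*(-1))) = 0*(3 + (8 + 2)) = 0*(3 + 10) = 0*13 = 0)
1356 + Q(-19, R(5)) = 1356 + (-19 + 0) = 1356 - 19 = 1337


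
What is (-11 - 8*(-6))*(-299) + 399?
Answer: -10664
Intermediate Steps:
(-11 - 8*(-6))*(-299) + 399 = (-11 + 48)*(-299) + 399 = 37*(-299) + 399 = -11063 + 399 = -10664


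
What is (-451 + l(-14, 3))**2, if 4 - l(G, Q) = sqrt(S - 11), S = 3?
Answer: 199801 + 1788*I*sqrt(2) ≈ 1.998e+5 + 2528.6*I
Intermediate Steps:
l(G, Q) = 4 - 2*I*sqrt(2) (l(G, Q) = 4 - sqrt(3 - 11) = 4 - sqrt(-8) = 4 - 2*I*sqrt(2))
(-451 + l(-14, 3))**2 = (-451 + (4 - 2*I*sqrt(2)))**2 = (-447 - 2*I*sqrt(2))**2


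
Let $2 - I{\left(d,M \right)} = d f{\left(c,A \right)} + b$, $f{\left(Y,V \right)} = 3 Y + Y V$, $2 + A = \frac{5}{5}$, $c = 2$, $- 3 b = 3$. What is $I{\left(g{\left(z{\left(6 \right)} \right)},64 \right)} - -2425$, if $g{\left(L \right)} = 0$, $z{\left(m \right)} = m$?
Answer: $2428$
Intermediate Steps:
$b = -1$ ($b = \left(- \frac{1}{3}\right) 3 = -1$)
$A = -1$ ($A = -2 + \frac{5}{5} = -2 + 5 \cdot \frac{1}{5} = -2 + 1 = -1$)
$f{\left(Y,V \right)} = 3 Y + V Y$
$I{\left(d,M \right)} = 3 - 4 d$ ($I{\left(d,M \right)} = 2 - \left(d 2 \left(3 - 1\right) - 1\right) = 2 - \left(d 2 \cdot 2 - 1\right) = 2 - \left(d 4 - 1\right) = 2 - \left(4 d - 1\right) = 2 - \left(-1 + 4 d\right) = 3 - 4 d$)
$I{\left(g{\left(z{\left(6 \right)} \right)},64 \right)} - -2425 = \left(3 - 0\right) - -2425 = \left(3 + 0\right) + 2425 = 3 + 2425 = 2428$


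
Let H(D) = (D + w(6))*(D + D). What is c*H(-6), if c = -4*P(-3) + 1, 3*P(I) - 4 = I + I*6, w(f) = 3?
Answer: 852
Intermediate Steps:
H(D) = 2*D*(3 + D) (H(D) = (D + 3)*(D + D) = (3 + D)*(2*D) = 2*D*(3 + D))
P(I) = 4/3 + 7*I/3 (P(I) = 4/3 + (I + I*6)/3 = 4/3 + (I + 6*I)/3 = 4/3 + (7*I)/3 = 4/3 + 7*I/3)
c = 71/3 (c = -4*(4/3 + (7/3)*(-3)) + 1 = -4*(4/3 - 7) + 1 = -4*(-17/3) + 1 = 68/3 + 1 = 71/3 ≈ 23.667)
c*H(-6) = 71*(2*(-6)*(3 - 6))/3 = 71*(2*(-6)*(-3))/3 = (71/3)*36 = 852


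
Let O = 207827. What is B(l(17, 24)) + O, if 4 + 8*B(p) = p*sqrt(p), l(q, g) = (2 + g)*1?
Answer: 415653/2 + 13*sqrt(26)/4 ≈ 2.0784e+5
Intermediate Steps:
l(q, g) = 2 + g
B(p) = -1/2 + p**(3/2)/8 (B(p) = -1/2 + (p*sqrt(p))/8 = -1/2 + p**(3/2)/8)
B(l(17, 24)) + O = (-1/2 + (2 + 24)**(3/2)/8) + 207827 = (-1/2 + 26**(3/2)/8) + 207827 = (-1/2 + (26*sqrt(26))/8) + 207827 = (-1/2 + 13*sqrt(26)/4) + 207827 = 415653/2 + 13*sqrt(26)/4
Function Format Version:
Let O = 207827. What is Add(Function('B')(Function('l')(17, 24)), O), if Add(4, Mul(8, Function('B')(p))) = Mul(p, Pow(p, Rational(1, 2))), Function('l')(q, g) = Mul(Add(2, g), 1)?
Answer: Add(Rational(415653, 2), Mul(Rational(13, 4), Pow(26, Rational(1, 2)))) ≈ 2.0784e+5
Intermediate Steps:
Function('l')(q, g) = Add(2, g)
Function('B')(p) = Add(Rational(-1, 2), Mul(Rational(1, 8), Pow(p, Rational(3, 2)))) (Function('B')(p) = Add(Rational(-1, 2), Mul(Rational(1, 8), Mul(p, Pow(p, Rational(1, 2))))) = Add(Rational(-1, 2), Mul(Rational(1, 8), Pow(p, Rational(3, 2)))))
Add(Function('B')(Function('l')(17, 24)), O) = Add(Add(Rational(-1, 2), Mul(Rational(1, 8), Pow(Add(2, 24), Rational(3, 2)))), 207827) = Add(Add(Rational(-1, 2), Mul(Rational(1, 8), Pow(26, Rational(3, 2)))), 207827) = Add(Add(Rational(-1, 2), Mul(Rational(1, 8), Mul(26, Pow(26, Rational(1, 2))))), 207827) = Add(Add(Rational(-1, 2), Mul(Rational(13, 4), Pow(26, Rational(1, 2)))), 207827) = Add(Rational(415653, 2), Mul(Rational(13, 4), Pow(26, Rational(1, 2))))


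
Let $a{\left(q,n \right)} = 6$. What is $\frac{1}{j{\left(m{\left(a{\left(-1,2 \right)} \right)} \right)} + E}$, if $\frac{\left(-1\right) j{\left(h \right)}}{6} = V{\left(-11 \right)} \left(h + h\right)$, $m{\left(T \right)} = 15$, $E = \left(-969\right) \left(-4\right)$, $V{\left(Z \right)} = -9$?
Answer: $\frac{1}{5496} \approx 0.00018195$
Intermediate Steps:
$E = 3876$
$j{\left(h \right)} = 108 h$ ($j{\left(h \right)} = - 6 \left(- 9 \left(h + h\right)\right) = - 6 \left(- 9 \cdot 2 h\right) = - 6 \left(- 18 h\right) = 108 h$)
$\frac{1}{j{\left(m{\left(a{\left(-1,2 \right)} \right)} \right)} + E} = \frac{1}{108 \cdot 15 + 3876} = \frac{1}{1620 + 3876} = \frac{1}{5496}$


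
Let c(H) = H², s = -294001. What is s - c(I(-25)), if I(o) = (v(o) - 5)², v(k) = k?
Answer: -1104001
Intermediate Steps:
I(o) = (-5 + o)² (I(o) = (o - 5)² = (-5 + o)²)
s - c(I(-25)) = -294001 - ((-5 - 25)²)² = -294001 - ((-30)²)² = -294001 - 1*900² = -294001 - 1*810000 = -294001 - 810000 = -1104001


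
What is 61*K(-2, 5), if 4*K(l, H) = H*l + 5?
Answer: -305/4 ≈ -76.250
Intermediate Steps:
K(l, H) = 5/4 + H*l/4 (K(l, H) = (H*l + 5)/4 = (5 + H*l)/4 = 5/4 + H*l/4)
61*K(-2, 5) = 61*(5/4 + (¼)*5*(-2)) = 61*(5/4 - 5/2) = 61*(-5/4) = -305/4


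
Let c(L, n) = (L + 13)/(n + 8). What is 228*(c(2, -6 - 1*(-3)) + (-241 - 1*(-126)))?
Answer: -25536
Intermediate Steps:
c(L, n) = (13 + L)/(8 + n)
228*(c(2, -6 - 1*(-3)) + (-241 - 1*(-126))) = 228*((13 + 2)/(8 + (-6 - 1*(-3))) + (-241 - 1*(-126))) = 228*(15/(8 + (-6 + 3)) + (-241 + 126)) = 228*(15/(8 - 3) - 115) = 228*(15/5 - 115) = 228*((⅕)*15 - 115) = 228*(3 - 115) = 228*(-112) = -25536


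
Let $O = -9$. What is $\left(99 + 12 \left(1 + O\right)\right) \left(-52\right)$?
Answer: $-156$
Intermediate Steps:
$\left(99 + 12 \left(1 + O\right)\right) \left(-52\right) = \left(99 + 12 \left(1 - 9\right)\right) \left(-52\right) = \left(99 + 12 \left(-8\right)\right) \left(-52\right) = \left(99 - 96\right) \left(-52\right) = 3 \left(-52\right) = -156$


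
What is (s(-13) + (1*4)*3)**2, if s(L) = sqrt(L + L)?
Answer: (12 + I*sqrt(26))**2 ≈ 118.0 + 122.38*I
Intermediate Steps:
s(L) = sqrt(2)*sqrt(L) (s(L) = sqrt(2*L) = sqrt(2)*sqrt(L))
(s(-13) + (1*4)*3)**2 = (sqrt(2)*sqrt(-13) + (1*4)*3)**2 = (sqrt(2)*(I*sqrt(13)) + 4*3)**2 = (I*sqrt(26) + 12)**2 = (12 + I*sqrt(26))**2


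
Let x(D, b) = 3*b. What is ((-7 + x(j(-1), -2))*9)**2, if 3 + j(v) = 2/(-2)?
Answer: 13689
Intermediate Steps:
j(v) = -4 (j(v) = -3 + 2/(-2) = -3 + 2*(-1/2) = -3 - 1 = -4)
((-7 + x(j(-1), -2))*9)**2 = ((-7 + 3*(-2))*9)**2 = ((-7 - 6)*9)**2 = (-13*9)**2 = (-117)**2 = 13689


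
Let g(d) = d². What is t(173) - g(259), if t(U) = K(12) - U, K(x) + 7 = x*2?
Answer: -67237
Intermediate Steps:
K(x) = -7 + 2*x (K(x) = -7 + x*2 = -7 + 2*x)
t(U) = 17 - U (t(U) = (-7 + 2*12) - U = (-7 + 24) - U = 17 - U)
t(173) - g(259) = (17 - 1*173) - 1*259² = (17 - 173) - 1*67081 = -156 - 67081 = -67237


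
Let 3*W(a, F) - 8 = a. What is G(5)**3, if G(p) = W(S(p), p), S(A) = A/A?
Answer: 27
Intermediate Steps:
S(A) = 1
W(a, F) = 8/3 + a/3
G(p) = 3 (G(p) = 8/3 + (1/3)*1 = 8/3 + 1/3 = 3)
G(5)**3 = 3**3 = 27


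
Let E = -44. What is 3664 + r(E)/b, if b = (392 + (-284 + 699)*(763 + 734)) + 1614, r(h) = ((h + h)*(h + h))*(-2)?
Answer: 2283612816/623261 ≈ 3664.0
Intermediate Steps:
r(h) = -8*h² (r(h) = ((2*h)*(2*h))*(-2) = (4*h²)*(-2) = -8*h²)
b = 623261 (b = (392 + 415*1497) + 1614 = (392 + 621255) + 1614 = 621647 + 1614 = 623261)
3664 + r(E)/b = 3664 - 8*(-44)²/623261 = 3664 - 8*1936*(1/623261) = 3664 - 15488*1/623261 = 3664 - 15488/623261 = 2283612816/623261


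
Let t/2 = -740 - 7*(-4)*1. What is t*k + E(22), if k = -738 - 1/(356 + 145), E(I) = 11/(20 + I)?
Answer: 7371118541/7014 ≈ 1.0509e+6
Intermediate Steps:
k = -369739/501 (k = -738 - 1/501 = -369739/501 ≈ -738.00)
t = -1424 (t = 2*(-740 - 7*(-4)*1) = 2*(-740 + 28*1) = 2*(-740 + 28) = 2*(-712) = -1424)
t*k + E(22) = -1424*(-369739/501) + 11/(20 + 22) = 526508336/501 + 11/42 = 7371118541/7014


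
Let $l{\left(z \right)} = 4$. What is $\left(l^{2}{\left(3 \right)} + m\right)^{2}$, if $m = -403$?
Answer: $149769$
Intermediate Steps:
$\left(l^{2}{\left(3 \right)} + m\right)^{2} = \left(4^{2} - 403\right)^{2} = \left(16 - 403\right)^{2} = \left(-387\right)^{2} = 149769$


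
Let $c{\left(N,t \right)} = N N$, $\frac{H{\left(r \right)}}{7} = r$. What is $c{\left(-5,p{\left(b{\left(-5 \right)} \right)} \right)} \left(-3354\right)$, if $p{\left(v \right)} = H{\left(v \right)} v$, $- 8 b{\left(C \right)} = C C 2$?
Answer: $-83850$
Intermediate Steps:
$H{\left(r \right)} = 7 r$
$b{\left(C \right)} = - \frac{C^{2}}{4}$ ($b{\left(C \right)} = - \frac{C C 2}{8} = - \frac{C^{2} \cdot 2}{8} = - \frac{2 C^{2}}{8} = - \frac{C^{2}}{4}$)
$p{\left(v \right)} = 7 v^{2}$ ($p{\left(v \right)} = 7 v v = 7 v^{2}$)
$c{\left(N,t \right)} = N^{2}$
$c{\left(-5,p{\left(b{\left(-5 \right)} \right)} \right)} \left(-3354\right) = \left(-5\right)^{2} \left(-3354\right) = 25 \left(-3354\right) = -83850$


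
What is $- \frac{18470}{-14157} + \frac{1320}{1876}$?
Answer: $\frac{13334240}{6639633} \approx 2.0083$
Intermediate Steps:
$- \frac{18470}{-14157} + \frac{1320}{1876} = \left(-18470\right) \left(- \frac{1}{14157}\right) + 1320 \cdot \frac{1}{1876} = \frac{18470}{14157} + \frac{330}{469} = \frac{13334240}{6639633}$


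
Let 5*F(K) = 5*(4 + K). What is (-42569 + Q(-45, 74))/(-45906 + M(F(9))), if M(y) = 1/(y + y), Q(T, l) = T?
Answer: 100724/108505 ≈ 0.92829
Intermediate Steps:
F(K) = 4 + K (F(K) = (5*(4 + K))/5 = (20 + 5*K)/5 = 4 + K)
M(y) = 1/(2*y)
(-42569 + Q(-45, 74))/(-45906 + M(F(9))) = (-42569 - 45)/(-45906 + 1/(2*(4 + 9))) = -42614/(-45906 + (1/2)/13) = -42614/(-45906 + (1/2)*(1/13)) = -42614/(-45906 + 1/26) = -42614/(-1193555/26) = -42614*(-26/1193555) = 100724/108505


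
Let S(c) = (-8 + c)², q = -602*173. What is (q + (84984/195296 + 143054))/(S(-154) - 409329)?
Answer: -949832719/9351871020 ≈ -0.10157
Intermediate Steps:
q = -104146
(q + (84984/195296 + 143054))/(S(-154) - 409329) = (-104146 + (84984/195296 + 143054))/((-8 - 154)² - 409329) = (-104146 + (84984*(1/195296) + 143054))/((-162)² - 409329) = (-104146 + (10623/24412 + 143054))/(26244 - 409329) = (-104146 + 3492244871/24412)/(-383085) = (949832719/24412)*(-1/383085) = -949832719/9351871020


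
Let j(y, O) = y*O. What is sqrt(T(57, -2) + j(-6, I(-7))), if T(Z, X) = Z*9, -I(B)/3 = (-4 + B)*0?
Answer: 3*sqrt(57) ≈ 22.650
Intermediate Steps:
I(B) = 0 (I(B) = -3*(-4 + B)*0 = -3*0 = 0)
T(Z, X) = 9*Z
j(y, O) = O*y
sqrt(T(57, -2) + j(-6, I(-7))) = sqrt(9*57 + 0*(-6)) = sqrt(513 + 0) = sqrt(513) = 3*sqrt(57)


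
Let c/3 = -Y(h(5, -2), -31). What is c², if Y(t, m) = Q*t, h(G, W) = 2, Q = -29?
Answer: 30276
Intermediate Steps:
Y(t, m) = -29*t
c = 174 (c = 3*(-(-29)*2) = 3*(-1*(-58)) = 3*58 = 174)
c² = 174² = 30276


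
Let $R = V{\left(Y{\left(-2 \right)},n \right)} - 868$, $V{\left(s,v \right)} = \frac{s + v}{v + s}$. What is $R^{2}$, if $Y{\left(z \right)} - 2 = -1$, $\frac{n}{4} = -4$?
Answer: $751689$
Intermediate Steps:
$n = -16$ ($n = 4 \left(-4\right) = -16$)
$Y{\left(z \right)} = 1$ ($Y{\left(z \right)} = 2 - 1 = 1$)
$V{\left(s,v \right)} = 1$ ($V{\left(s,v \right)} = \frac{s + v}{s + v} = 1$)
$R = -867$ ($R = 1 - 868 = -867$)
$R^{2} = \left(-867\right)^{2} = 751689$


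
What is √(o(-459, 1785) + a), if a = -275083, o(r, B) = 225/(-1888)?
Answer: 7*I*√1250696278/472 ≈ 524.48*I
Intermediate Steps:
o(r, B) = -225/1888 (o(r, B) = 225*(-1/1888) = -225/1888)
√(o(-459, 1785) + a) = √(-225/1888 - 275083) = √(-519356929/1888) = 7*I*√1250696278/472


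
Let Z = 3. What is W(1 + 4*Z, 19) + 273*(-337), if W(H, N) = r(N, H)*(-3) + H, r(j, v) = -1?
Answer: -91985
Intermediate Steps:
W(H, N) = 3 + H (W(H, N) = -1*(-3) + H = 3 + H)
W(1 + 4*Z, 19) + 273*(-337) = (3 + (1 + 4*3)) + 273*(-337) = (3 + (1 + 12)) - 92001 = (3 + 13) - 92001 = 16 - 92001 = -91985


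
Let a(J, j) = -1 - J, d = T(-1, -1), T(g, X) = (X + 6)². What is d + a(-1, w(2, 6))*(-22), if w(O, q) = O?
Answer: 25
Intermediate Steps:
T(g, X) = (6 + X)²
d = 25 (d = (6 - 1)² = 5² = 25)
d + a(-1, w(2, 6))*(-22) = 25 + (-1 - 1*(-1))*(-22) = 25 + (-1 + 1)*(-22) = 25 + 0*(-22) = 25 + 0 = 25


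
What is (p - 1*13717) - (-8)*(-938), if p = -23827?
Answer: -45048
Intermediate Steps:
(p - 1*13717) - (-8)*(-938) = (-23827 - 1*13717) - (-8)*(-938) = (-23827 - 13717) - 1*7504 = -37544 - 7504 = -45048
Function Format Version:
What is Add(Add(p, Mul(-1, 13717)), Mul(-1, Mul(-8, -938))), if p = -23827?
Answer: -45048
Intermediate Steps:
Add(Add(p, Mul(-1, 13717)), Mul(-1, Mul(-8, -938))) = Add(Add(-23827, Mul(-1, 13717)), Mul(-1, Mul(-8, -938))) = Add(Add(-23827, -13717), Mul(-1, 7504)) = Add(-37544, -7504) = -45048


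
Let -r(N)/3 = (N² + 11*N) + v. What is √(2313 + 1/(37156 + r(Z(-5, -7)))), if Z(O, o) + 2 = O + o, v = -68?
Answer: √3206675595862/37234 ≈ 48.094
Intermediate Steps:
Z(O, o) = -2 + O + o (Z(O, o) = -2 + (O + o) = -2 + O + o)
r(N) = 204 - 33*N - 3*N² (r(N) = -3*((N² + 11*N) - 68) = -3*(-68 + N² + 11*N) = 204 - 33*N - 3*N²)
√(2313 + 1/(37156 + r(Z(-5, -7)))) = √(2313 + 1/(37156 + (204 - 33*(-2 - 5 - 7) - 3*(-2 - 5 - 7)²))) = √(2313 + 1/(37156 + (204 - 33*(-14) - 3*(-14)²))) = √(2313 + 1/(37156 + (204 + 462 - 3*196))) = √(2313 + 1/(37156 + (204 + 462 - 588))) = √(2313 + 1/(37156 + 78)) = √(2313 + 1/37234) = √(86122243/37234) = √3206675595862/37234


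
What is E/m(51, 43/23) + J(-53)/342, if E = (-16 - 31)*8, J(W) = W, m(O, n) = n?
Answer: -2959895/14706 ≈ -201.27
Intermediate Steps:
E = -376 (E = -47*8 = -376)
E/m(51, 43/23) + J(-53)/342 = -376/(43/23) - 53/342 = -376/(43*(1/23)) - 53*1/342 = -376/43/23 - 53/342 = -376*23/43 - 53/342 = -8648/43 - 53/342 = -2959895/14706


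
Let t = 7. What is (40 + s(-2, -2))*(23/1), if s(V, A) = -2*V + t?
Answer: 1173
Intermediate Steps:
s(V, A) = 7 - 2*V (s(V, A) = -2*V + 7 = 7 - 2*V)
(40 + s(-2, -2))*(23/1) = (40 + (7 - 2*(-2)))*(23/1) = (40 + (7 + 4))*(23*1) = (40 + 11)*23 = 51*23 = 1173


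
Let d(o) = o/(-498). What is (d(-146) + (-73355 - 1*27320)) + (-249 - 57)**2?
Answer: -1752638/249 ≈ -7038.7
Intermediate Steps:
d(o) = -o/498 (d(o) = o*(-1/498) = -o/498)
(d(-146) + (-73355 - 1*27320)) + (-249 - 57)**2 = (-1/498*(-146) + (-73355 - 1*27320)) + (-249 - 57)**2 = (73/249 + (-73355 - 27320)) + (-306)**2 = (73/249 - 100675) + 93636 = -25068002/249 + 93636 = -1752638/249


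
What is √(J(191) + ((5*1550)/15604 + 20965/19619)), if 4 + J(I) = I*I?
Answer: 3*√94964408122785855742/153067438 ≈ 190.99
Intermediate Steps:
J(I) = -4 + I² (J(I) = -4 + I*I = -4 + I²)
√(J(191) + ((5*1550)/15604 + 20965/19619)) = √((-4 + 191²) + ((5*1550)/15604 + 20965/19619)) = √((-4 + 36481) + (7750*(1/15604) + 20965*(1/19619))) = √(36477 + (3875/7802 + 20965/19619)) = √(36477 + 239592555/153067438) = √(5583680528481/153067438) = 3*√94964408122785855742/153067438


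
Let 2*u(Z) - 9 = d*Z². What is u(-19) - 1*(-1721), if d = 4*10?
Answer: 17891/2 ≈ 8945.5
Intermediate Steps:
d = 40
u(Z) = 9/2 + 20*Z² (u(Z) = 9/2 + (40*Z²)/2 = 9/2 + 20*Z²)
u(-19) - 1*(-1721) = (9/2 + 20*(-19)²) - 1*(-1721) = (9/2 + 20*361) + 1721 = (9/2 + 7220) + 1721 = 14449/2 + 1721 = 17891/2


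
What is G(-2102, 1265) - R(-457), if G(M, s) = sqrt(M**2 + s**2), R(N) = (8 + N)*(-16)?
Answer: -7184 + sqrt(6018629) ≈ -4730.7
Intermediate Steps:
R(N) = -128 - 16*N
G(-2102, 1265) - R(-457) = sqrt((-2102)**2 + 1265**2) - (-128 - 16*(-457)) = sqrt(4418404 + 1600225) - (-128 + 7312) = sqrt(6018629) - 1*7184 = sqrt(6018629) - 7184 = -7184 + sqrt(6018629)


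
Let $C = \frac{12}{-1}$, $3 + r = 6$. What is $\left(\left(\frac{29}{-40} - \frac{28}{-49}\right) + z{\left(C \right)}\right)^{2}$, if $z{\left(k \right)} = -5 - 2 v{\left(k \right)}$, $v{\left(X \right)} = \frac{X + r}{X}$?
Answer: $\frac{3470769}{78400} \approx 44.27$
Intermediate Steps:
$r = 3$ ($r = -3 + 6 = 3$)
$v{\left(X \right)} = \frac{3 + X}{X}$ ($v{\left(X \right)} = \frac{X + 3}{X} = \frac{3 + X}{X}$)
$C = -12$ ($C = 12 \left(-1\right) = -12$)
$z{\left(k \right)} = -5 - \frac{2 \left(3 + k\right)}{k}$ ($z{\left(k \right)} = -5 - 2 \frac{3 + k}{k} = -5 - \frac{2 \left(3 + k\right)}{k}$)
$\left(\left(\frac{29}{-40} - \frac{28}{-49}\right) + z{\left(C \right)}\right)^{2} = \left(\left(\frac{29}{-40} - \frac{28}{-49}\right) - \left(7 + \frac{6}{-12}\right)\right)^{2} = \left(\left(29 \left(- \frac{1}{40}\right) - - \frac{4}{7}\right) - \frac{13}{2}\right)^{2} = \left(\left(- \frac{29}{40} + \frac{4}{7}\right) + \left(-7 + \frac{1}{2}\right)\right)^{2} = \left(- \frac{43}{280} - \frac{13}{2}\right)^{2} = \left(- \frac{1863}{280}\right)^{2} = \frac{3470769}{78400}$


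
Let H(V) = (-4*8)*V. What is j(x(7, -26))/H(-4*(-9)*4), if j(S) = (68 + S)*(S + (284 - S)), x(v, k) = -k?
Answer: -3337/576 ≈ -5.7934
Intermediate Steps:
j(S) = 19312 + 284*S (j(S) = (68 + S)*284 = 19312 + 284*S)
H(V) = -32*V
j(x(7, -26))/H(-4*(-9)*4) = (19312 + 284*(-1*(-26)))/((-32*(-4*(-9))*4)) = (19312 + 284*26)/((-1152*4)) = (19312 + 7384)/((-32*144)) = 26696/(-4608) = 26696*(-1/4608) = -3337/576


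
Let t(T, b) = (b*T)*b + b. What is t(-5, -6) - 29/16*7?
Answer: -3179/16 ≈ -198.69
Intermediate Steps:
t(T, b) = b + T*b² (t(T, b) = (T*b)*b + b = T*b² + b = b + T*b²)
t(-5, -6) - 29/16*7 = -6*(1 - 5*(-6)) - 29/16*7 = -6*(1 + 30) - 29*1/16*7 = -6*31 - 29/16*7 = -186 - 203/16 = -3179/16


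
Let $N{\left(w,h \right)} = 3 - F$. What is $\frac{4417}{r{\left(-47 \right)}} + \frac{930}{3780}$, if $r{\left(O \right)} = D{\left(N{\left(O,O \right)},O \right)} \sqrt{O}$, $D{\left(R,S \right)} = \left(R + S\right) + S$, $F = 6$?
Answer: $\frac{31}{126} + \frac{4417 i \sqrt{47}}{4559} \approx 0.24603 + 6.6421 i$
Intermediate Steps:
$N{\left(w,h \right)} = -3$ ($N{\left(w,h \right)} = 3 - 6 = -3$)
$D{\left(R,S \right)} = R + 2 S$
$r{\left(O \right)} = \sqrt{O} \left(-3 + 2 O\right)$ ($r{\left(O \right)} = \left(-3 + 2 O\right) \sqrt{O} = \sqrt{O} \left(-3 + 2 O\right)$)
$\frac{4417}{r{\left(-47 \right)}} + \frac{930}{3780} = \frac{4417}{\sqrt{-47} \left(-3 + 2 \left(-47\right)\right)} + \frac{930}{3780} = \frac{4417}{i \sqrt{47} \left(-3 - 94\right)} + 930 \cdot \frac{1}{3780} = \frac{4417}{i \sqrt{47} \left(-97\right)} + \frac{31}{126} = \frac{4417}{\left(-97\right) i \sqrt{47}} + \frac{31}{126} = 4417 \frac{i \sqrt{47}}{4559} + \frac{31}{126} = \frac{4417 i \sqrt{47}}{4559} + \frac{31}{126} = \frac{31}{126} + \frac{4417 i \sqrt{47}}{4559}$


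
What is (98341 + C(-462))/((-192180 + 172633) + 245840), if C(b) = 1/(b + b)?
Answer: 90867083/209094732 ≈ 0.43457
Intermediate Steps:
C(b) = 1/(2*b)
(98341 + C(-462))/((-192180 + 172633) + 245840) = (98341 + (1/2)/(-462))/((-192180 + 172633) + 245840) = (98341 + (1/2)*(-1/462))/(-19547 + 245840) = (98341 - 1/924)/226293 = (90867083/924)*(1/226293) = 90867083/209094732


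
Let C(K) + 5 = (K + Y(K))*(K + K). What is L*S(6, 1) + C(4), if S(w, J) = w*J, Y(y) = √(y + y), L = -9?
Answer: -27 + 16*√2 ≈ -4.3726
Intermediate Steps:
Y(y) = √2*√y (Y(y) = √(2*y) = √2*√y)
C(K) = -5 + 2*K*(K + √2*√K) (C(K) = -5 + (K + √2*√K)*(K + K) = -5 + (K + √2*√K)*(2*K) = -5 + 2*K*(K + √2*√K))
S(w, J) = J*w
L*S(6, 1) + C(4) = -9*6 + (-5 + 2*4² + 2*√2*4^(3/2)) = -9*6 + (-5 + 2*16 + 2*√2*8) = -54 + (-5 + 32 + 16*√2) = -54 + (27 + 16*√2) = -27 + 16*√2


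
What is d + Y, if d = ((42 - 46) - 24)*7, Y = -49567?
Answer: -49763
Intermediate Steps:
d = -196 (d = (-4 - 24)*7 = -28*7 = -196)
d + Y = -196 - 49567 = -49763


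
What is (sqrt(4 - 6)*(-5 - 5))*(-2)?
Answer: 20*I*sqrt(2) ≈ 28.284*I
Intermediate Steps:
(sqrt(4 - 6)*(-5 - 5))*(-2) = (sqrt(-2)*(-10))*(-2) = ((I*sqrt(2))*(-10))*(-2) = -10*I*sqrt(2)*(-2) = 20*I*sqrt(2)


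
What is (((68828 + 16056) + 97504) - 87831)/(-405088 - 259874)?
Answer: -31519/221654 ≈ -0.14220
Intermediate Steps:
(((68828 + 16056) + 97504) - 87831)/(-405088 - 259874) = ((84884 + 97504) - 87831)/(-664962) = (182388 - 87831)*(-1/664962) = 94557*(-1/664962) = -31519/221654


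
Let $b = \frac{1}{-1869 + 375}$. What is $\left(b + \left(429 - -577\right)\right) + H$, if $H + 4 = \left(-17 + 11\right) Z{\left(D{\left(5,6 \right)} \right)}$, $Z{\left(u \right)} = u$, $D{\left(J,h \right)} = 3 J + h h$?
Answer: $\frac{1039823}{1494} \approx 696.0$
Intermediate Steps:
$b = - \frac{1}{1494}$ ($b = \frac{1}{-1494} = - \frac{1}{1494} \approx -0.00066934$)
$D{\left(J,h \right)} = h^{2} + 3 J$ ($D{\left(J,h \right)} = 3 J + h^{2} = h^{2} + 3 J$)
$H = -310$ ($H = -4 + \left(-17 + 11\right) \left(6^{2} + 3 \cdot 5\right) = -4 - 6 \left(36 + 15\right) = -4 - 306 = -310$)
$\left(b + \left(429 - -577\right)\right) + H = \left(- \frac{1}{1494} + \left(429 - -577\right)\right) - 310 = \left(- \frac{1}{1494} + \left(429 + 577\right)\right) - 310 = \left(- \frac{1}{1494} + 1006\right) - 310 = \frac{1502963}{1494} - 310 = \frac{1039823}{1494}$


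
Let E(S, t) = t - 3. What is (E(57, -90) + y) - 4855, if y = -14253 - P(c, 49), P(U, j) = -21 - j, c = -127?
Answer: -19131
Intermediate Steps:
E(S, t) = -3 + t
y = -14183 (y = -14253 - (-21 - 1*49) = -14253 - (-21 - 49) = -14253 - 1*(-70) = -14253 + 70 = -14183)
(E(57, -90) + y) - 4855 = ((-3 - 90) - 14183) - 4855 = (-93 - 14183) - 4855 = -14276 - 4855 = -19131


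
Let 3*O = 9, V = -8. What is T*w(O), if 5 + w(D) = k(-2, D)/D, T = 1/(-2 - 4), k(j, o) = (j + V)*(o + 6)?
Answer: 35/6 ≈ 5.8333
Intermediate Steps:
O = 3 (O = (⅓)*9 = 3)
k(j, o) = (-8 + j)*(6 + o) (k(j, o) = (j - 8)*(o + 6) = (-8 + j)*(6 + o))
T = -⅙ (T = 1/(-6) = -⅙ ≈ -0.16667)
w(D) = -5 + (-60 - 10*D)/D (w(D) = -5 + (-48 - 8*D + 6*(-2) - 2*D)/D = -5 + (-48 - 8*D - 12 - 2*D)/D = -5 + (-60 - 10*D)/D)
T*w(O) = -(-15 - 60/3)/6 = -(-15 - 60*⅓)/6 = -(-15 - 20)/6 = -⅙*(-35) = 35/6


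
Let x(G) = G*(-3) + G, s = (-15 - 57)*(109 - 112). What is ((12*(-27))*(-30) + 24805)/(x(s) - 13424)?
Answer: -34525/13856 ≈ -2.4917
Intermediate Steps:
s = 216 (s = -72*(-3) = 216)
x(G) = -2*G (x(G) = -3*G + G = -2*G)
((12*(-27))*(-30) + 24805)/(x(s) - 13424) = ((12*(-27))*(-30) + 24805)/(-2*216 - 13424) = (-324*(-30) + 24805)/(-432 - 13424) = (9720 + 24805)/(-13856) = 34525*(-1/13856) = -34525/13856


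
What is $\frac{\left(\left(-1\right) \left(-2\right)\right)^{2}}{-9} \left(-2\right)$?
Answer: $\frac{8}{9} \approx 0.88889$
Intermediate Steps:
$\frac{\left(\left(-1\right) \left(-2\right)\right)^{2}}{-9} \left(-2\right) = 2^{2} \left(- \frac{1}{9}\right) \left(-2\right) = 4 \left(- \frac{1}{9}\right) \left(-2\right) = \left(- \frac{4}{9}\right) \left(-2\right) = \frac{8}{9}$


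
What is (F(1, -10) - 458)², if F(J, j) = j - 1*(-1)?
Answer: 218089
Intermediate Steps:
F(J, j) = 1 + j (F(J, j) = j + 1 = 1 + j)
(F(1, -10) - 458)² = ((1 - 10) - 458)² = (-9 - 458)² = (-467)² = 218089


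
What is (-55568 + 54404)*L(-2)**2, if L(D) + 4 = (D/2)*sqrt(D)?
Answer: -16296 - 9312*I*sqrt(2) ≈ -16296.0 - 13169.0*I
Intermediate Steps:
L(D) = -4 + D**(3/2)/2 (L(D) = -4 + (D/2)*sqrt(D) = -4 + D**(3/2)/2)
(-55568 + 54404)*L(-2)**2 = (-55568 + 54404)*(-4 + (-2)**(3/2)/2)**2 = -1164*(-4 + (-2*I*sqrt(2))/2)**2 = -1164*(-4 - I*sqrt(2))**2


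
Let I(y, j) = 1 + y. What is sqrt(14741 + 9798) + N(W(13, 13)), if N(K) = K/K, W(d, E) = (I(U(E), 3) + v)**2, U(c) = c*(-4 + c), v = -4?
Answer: 1 + sqrt(24539) ≈ 157.65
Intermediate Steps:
W(d, E) = (-3 + E*(-4 + E))**2 (W(d, E) = ((1 + E*(-4 + E)) - 4)**2 = (-3 + E*(-4 + E))**2)
N(K) = 1
sqrt(14741 + 9798) + N(W(13, 13)) = sqrt(14741 + 9798) + 1 = sqrt(24539) + 1 = 1 + sqrt(24539)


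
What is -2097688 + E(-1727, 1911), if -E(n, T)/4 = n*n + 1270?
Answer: -14032884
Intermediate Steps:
E(n, T) = -5080 - 4*n² (E(n, T) = -4*(n*n + 1270) = -4*(n² + 1270) = -4*(1270 + n²) = -5080 - 4*n²)
-2097688 + E(-1727, 1911) = -2097688 + (-5080 - 4*(-1727)²) = -2097688 + (-5080 - 4*2982529) = -2097688 + (-5080 - 11930116) = -2097688 - 11935196 = -14032884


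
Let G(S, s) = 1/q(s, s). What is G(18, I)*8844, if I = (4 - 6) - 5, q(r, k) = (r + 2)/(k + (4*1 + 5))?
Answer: -17688/5 ≈ -3537.6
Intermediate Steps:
q(r, k) = (2 + r)/(9 + k) (q(r, k) = (2 + r)/(k + (4 + 5)) = (2 + r)/(k + 9) = (2 + r)/(9 + k))
I = -7 (I = -2 - 5 = -7)
G(S, s) = (9 + s)/(2 + s) (G(S, s) = 1/((2 + s)/(9 + s)) = (9 + s)/(2 + s))
G(18, I)*8844 = ((9 - 7)/(2 - 7))*8844 = (2/(-5))*8844 = -1/5*2*8844 = -2/5*8844 = -17688/5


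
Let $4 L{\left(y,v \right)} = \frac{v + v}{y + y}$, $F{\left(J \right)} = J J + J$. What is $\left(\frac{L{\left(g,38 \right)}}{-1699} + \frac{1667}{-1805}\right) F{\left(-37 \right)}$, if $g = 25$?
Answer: $- \frac{18867239874}{15333475} \approx -1230.5$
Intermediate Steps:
$F{\left(J \right)} = J + J^{2}$ ($F{\left(J \right)} = J^{2} + J = J + J^{2}$)
$L{\left(y,v \right)} = \frac{v}{4 y}$ ($L{\left(y,v \right)} = \frac{\left(v + v\right) \frac{1}{y + y}}{4} = \frac{2 v \frac{1}{2 y}}{4} = \frac{v \frac{1}{y}}{4} = \frac{v}{4 y}$)
$\left(\frac{L{\left(g,38 \right)}}{-1699} + \frac{1667}{-1805}\right) F{\left(-37 \right)} = \left(\frac{\frac{1}{4} \cdot 38 \cdot \frac{1}{25}}{-1699} + \frac{1667}{-1805}\right) \left(- 37 \left(1 - 37\right)\right) = \left(\frac{1}{4} \cdot 38 \cdot \frac{1}{25} \left(- \frac{1}{1699}\right) + 1667 \left(- \frac{1}{1805}\right)\right) \left(\left(-37\right) \left(-36\right)\right) = \left(\frac{19}{50} \left(- \frac{1}{1699}\right) - \frac{1667}{1805}\right) 1332 = \left(- \frac{19}{84950} - \frac{1667}{1805}\right) 1332 = \left(- \frac{28329189}{30666950}\right) 1332 = - \frac{18867239874}{15333475}$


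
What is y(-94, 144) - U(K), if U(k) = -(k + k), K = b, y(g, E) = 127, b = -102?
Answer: -77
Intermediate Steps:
K = -102
U(k) = -2*k
y(-94, 144) - U(K) = 127 - (-2)*(-102) = 127 - 1*204 = 127 - 204 = -77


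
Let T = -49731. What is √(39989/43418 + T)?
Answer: I*√93747301944842/43418 ≈ 223.0*I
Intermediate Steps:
√(39989/43418 + T) = √(39989/43418 - 49731) = √(-2159180569/43418) = I*√93747301944842/43418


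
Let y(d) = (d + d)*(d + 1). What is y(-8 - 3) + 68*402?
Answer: 27556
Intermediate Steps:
y(d) = 2*d*(1 + d) (y(d) = (2*d)*(1 + d) = 2*d*(1 + d))
y(-8 - 3) + 68*402 = 2*(-8 - 3)*(1 + (-8 - 3)) + 68*402 = 2*(-11)*(1 - 11) + 27336 = 2*(-11)*(-10) + 27336 = 220 + 27336 = 27556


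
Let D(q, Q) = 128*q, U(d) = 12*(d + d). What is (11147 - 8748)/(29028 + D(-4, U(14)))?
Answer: 2399/28516 ≈ 0.084128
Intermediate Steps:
U(d) = 24*d (U(d) = 12*(2*d) = 24*d)
(11147 - 8748)/(29028 + D(-4, U(14))) = (11147 - 8748)/(29028 + 128*(-4)) = 2399/(29028 - 512) = 2399/28516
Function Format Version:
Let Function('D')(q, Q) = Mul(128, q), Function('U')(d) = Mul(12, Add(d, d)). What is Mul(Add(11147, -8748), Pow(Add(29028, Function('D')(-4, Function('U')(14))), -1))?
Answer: Rational(2399, 28516) ≈ 0.084128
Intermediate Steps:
Function('U')(d) = Mul(24, d) (Function('U')(d) = Mul(12, Mul(2, d)) = Mul(24, d))
Mul(Add(11147, -8748), Pow(Add(29028, Function('D')(-4, Function('U')(14))), -1)) = Mul(Add(11147, -8748), Pow(Add(29028, Mul(128, -4)), -1)) = Mul(2399, Pow(Add(29028, -512), -1)) = Mul(2399, Pow(28516, -1)) = Mul(2399, Rational(1, 28516)) = Rational(2399, 28516)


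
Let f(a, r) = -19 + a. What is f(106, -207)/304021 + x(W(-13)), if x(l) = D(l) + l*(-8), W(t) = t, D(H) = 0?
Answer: 31618271/304021 ≈ 104.00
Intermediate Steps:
x(l) = -8*l (x(l) = 0 + l*(-8) = 0 - 8*l = -8*l)
f(106, -207)/304021 + x(W(-13)) = (-19 + 106)/304021 - 8*(-13) = 87*(1/304021) + 104 = 87/304021 + 104 = 31618271/304021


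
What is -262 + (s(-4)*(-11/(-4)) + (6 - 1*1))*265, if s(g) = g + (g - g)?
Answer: -1852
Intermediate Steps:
s(g) = g (s(g) = g + 0 = g)
-262 + (s(-4)*(-11/(-4)) + (6 - 1*1))*265 = -262 + (-(-44)/(-4) + (6 - 1*1))*265 = -262 + (-(-44)*(-1)/4 + (6 - 1))*265 = -262 + (-4*11/4 + 5)*265 = -262 + (-11 + 5)*265 = -262 - 6*265 = -262 - 1590 = -1852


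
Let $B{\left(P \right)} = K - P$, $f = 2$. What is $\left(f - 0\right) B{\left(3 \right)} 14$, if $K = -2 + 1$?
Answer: $-112$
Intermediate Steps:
$K = -1$
$B{\left(P \right)} = -1 - P$
$\left(f - 0\right) B{\left(3 \right)} 14 = \left(2 - 0\right) \left(-1 - 3\right) 14 = \left(2 + 0\right) \left(-1 - 3\right) 14 = 2 \left(-4\right) 14 = \left(-8\right) 14 = -112$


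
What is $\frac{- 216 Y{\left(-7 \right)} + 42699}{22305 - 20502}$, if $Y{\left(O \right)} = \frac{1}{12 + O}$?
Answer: $\frac{71093}{3005} \approx 23.658$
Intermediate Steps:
$\frac{- 216 Y{\left(-7 \right)} + 42699}{22305 - 20502} = \frac{- \frac{216}{12 - 7} + 42699}{22305 - 20502} = \frac{- \frac{216}{5} + 42699}{1803} = \left(\left(-216\right) \frac{1}{5} + 42699\right) \frac{1}{1803} = \left(- \frac{216}{5} + 42699\right) \frac{1}{1803} = \frac{213279}{5} \cdot \frac{1}{1803} = \frac{71093}{3005}$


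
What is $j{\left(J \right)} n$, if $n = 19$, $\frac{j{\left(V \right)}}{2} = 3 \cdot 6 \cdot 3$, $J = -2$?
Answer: $2052$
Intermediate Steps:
$j{\left(V \right)} = 108$ ($j{\left(V \right)} = 2 \cdot 3 \cdot 6 \cdot 3 = 2 \cdot 18 \cdot 3 = 2 \cdot 54 = 108$)
$j{\left(J \right)} n = 108 \cdot 19 = 2052$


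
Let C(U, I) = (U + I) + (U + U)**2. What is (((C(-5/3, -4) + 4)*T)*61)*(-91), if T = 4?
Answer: -1887340/9 ≈ -2.0970e+5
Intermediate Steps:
C(U, I) = I + U + 4*U**2 (C(U, I) = (I + U) + (2*U)**2 = (I + U) + 4*U**2 = I + U + 4*U**2)
(((C(-5/3, -4) + 4)*T)*61)*(-91) = ((((-4 - 5/3 + 4*(-5/3)**2) + 4)*4)*61)*(-91) = ((((-4 - 5/3 + 4*(25/9)) + 4)*4)*61)*(-91) = ((((-4 - 5/3 + 100/9) + 4)*4)*61)*(-91) = (((49/9 + 4)*4)*61)*(-91) = (((85/9)*4)*61)*(-91) = ((340/9)*61)*(-91) = (20740/9)*(-91) = -1887340/9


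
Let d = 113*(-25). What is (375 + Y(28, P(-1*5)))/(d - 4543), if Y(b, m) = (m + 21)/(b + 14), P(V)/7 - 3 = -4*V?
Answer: -569/11052 ≈ -0.051484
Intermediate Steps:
d = -2825
P(V) = 21 - 28*V (P(V) = 21 + 7*(-4*V) = 21 - 28*V)
Y(b, m) = (21 + m)/(14 + b)
(375 + Y(28, P(-1*5)))/(d - 4543) = (375 + (21 + (21 - (-28)*5))/(14 + 28))/(-2825 - 4543) = (375 + (21 + (21 - 28*(-5)))/42)/(-7368) = (375 + (21 + (21 + 140))/42)*(-1/7368) = (375 + (21 + 161)/42)*(-1/7368) = (375 + (1/42)*182)*(-1/7368) = (375 + 13/3)*(-1/7368) = (1138/3)*(-1/7368) = -569/11052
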